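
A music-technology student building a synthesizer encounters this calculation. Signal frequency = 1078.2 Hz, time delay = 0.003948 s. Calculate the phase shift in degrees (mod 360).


Phase shift from frequency and time delay:
phi = 360 * f * t_delay
    = 360 * 1078.2 * 0.003948
    = 1532.42 degrees
    mod 360 = 92.42 degrees

92.42 degrees


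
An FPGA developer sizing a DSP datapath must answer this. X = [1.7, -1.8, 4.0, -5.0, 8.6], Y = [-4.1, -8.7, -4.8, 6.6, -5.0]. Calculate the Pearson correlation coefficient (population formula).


Pearson correlation coefficient (population):
r = cov(X,Y) / (std(X) * std(Y))
Mean X = 1.5, Mean Y = -3.2
Cov(X,Y) = -12.502
Std(X) = 4.687003, Std(Y) = 5.15558
r = -0.5174

-0.5174


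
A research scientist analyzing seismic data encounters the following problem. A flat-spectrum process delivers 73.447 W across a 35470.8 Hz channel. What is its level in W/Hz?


Power spectral density:
PSD = P / BW
    = 73.447 / 35470.8
    = 0.00207063 W/Hz

0.00207063 W/Hz


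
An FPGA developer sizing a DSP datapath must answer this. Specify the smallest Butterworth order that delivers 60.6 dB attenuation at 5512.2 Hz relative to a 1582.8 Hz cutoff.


Butterworth filter order formula:
n = log10(10^(A/10) - 1) / (2 * log10(f_stop/f_pass))
10^(60.6/10) - 1 = 1148152.6215
f_stop/f_pass = 5512.2 / 1582.8 = 3.4826
n = 5.5914 -> ceil = 6

6


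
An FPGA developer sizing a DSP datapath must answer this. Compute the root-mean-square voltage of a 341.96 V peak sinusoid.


RMS voltage for a sinusoidal waveform:
V_rms = V_peak / sqrt(2)
      = 341.96 / 1.414214
      = 241.802 V

241.802 V


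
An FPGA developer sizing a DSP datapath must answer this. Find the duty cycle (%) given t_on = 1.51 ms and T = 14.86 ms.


Duty cycle as a percentage:
DC = (t_on / T) * 100
   = (1.51 / 14.86) * 100
   = 0.101615 * 100
   = 10.16 %

10.16 %


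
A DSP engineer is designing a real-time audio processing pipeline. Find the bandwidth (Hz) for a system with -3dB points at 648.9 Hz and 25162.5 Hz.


Bandwidth is the difference of -3dB frequencies:
BW = f_high - f_low
   = 25162.5 - 648.9
   = 24513.6 Hz

24513.6 Hz


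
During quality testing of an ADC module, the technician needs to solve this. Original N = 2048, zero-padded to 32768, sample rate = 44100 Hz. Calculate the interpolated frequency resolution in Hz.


Frequency resolution after zero-padding:
N_padded = 2048 * 16 = 32768
df = fs / N_padded
   = 44100 / 32768
   = 1.3458 Hz

1.3458 Hz


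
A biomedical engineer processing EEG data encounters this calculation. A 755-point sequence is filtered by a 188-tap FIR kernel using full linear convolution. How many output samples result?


Linear convolution output length:
L = N + M - 1
  = 755 + 188 - 1
  = 942 samples

942


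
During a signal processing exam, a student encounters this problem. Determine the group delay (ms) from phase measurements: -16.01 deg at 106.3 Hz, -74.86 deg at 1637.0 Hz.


Group delay from phase difference:
tau = -d(phi)/d(omega)
d(phi) = -58.85 deg = -1.027126 rad
d(omega) = 2*pi*(1637.0 - 106.3) = 9617.6717 rad/s
tau = -(-1.027126) / 9617.6717
    = 0.1068 ms

0.1068 ms


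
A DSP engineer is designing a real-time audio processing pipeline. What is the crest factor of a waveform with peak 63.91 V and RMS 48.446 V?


Crest factor is the ratio of peak to RMS:
CF = V_peak / V_rms
   = 63.91 / 48.446
   = 1.3192

1.3192


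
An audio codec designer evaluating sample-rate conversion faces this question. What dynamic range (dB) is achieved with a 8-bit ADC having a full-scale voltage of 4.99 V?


Dynamic range from full-scale to LSB:
V_min = V_max / 2^bits = 4.99 / 2^8
DR = 20 * log10(V_max / V_min)
   = 20 * log10(2^8)
   = 20 * 8 * log10(2)
   = 48.16 dB

48.16 dB


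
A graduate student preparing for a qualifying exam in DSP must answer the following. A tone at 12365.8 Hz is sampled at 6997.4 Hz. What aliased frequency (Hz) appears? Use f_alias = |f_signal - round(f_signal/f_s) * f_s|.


Compute the nearest integer multiple of fs to the signal:
n = round(12365.8 / 6997.4) = 2
f_alias = |12365.8 - 2 * 6997.4|
        = |12365.8 - 13994.8|
        = 1629.0 Hz

1629.0


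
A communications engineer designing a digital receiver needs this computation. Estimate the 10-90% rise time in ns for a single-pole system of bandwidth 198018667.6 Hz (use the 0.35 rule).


Rise time from bandwidth relationship:
tr = 0.35 / BW
   = 0.35 / 198018667.6
   = 1.767510125e-09 s
   = 1.7675 ns

1.7675 ns


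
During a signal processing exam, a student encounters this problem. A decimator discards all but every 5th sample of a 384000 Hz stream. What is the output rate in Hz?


Decimation reduces the sample rate:
fs_out = fs_in / M
       = 384000 / 5
       = 76800.0 Hz

76800.0 Hz


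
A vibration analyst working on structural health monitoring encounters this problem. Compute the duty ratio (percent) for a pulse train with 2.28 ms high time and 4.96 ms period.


Duty cycle as a percentage:
DC = (t_on / T) * 100
   = (2.28 / 4.96) * 100
   = 0.459677 * 100
   = 45.97 %

45.97 %


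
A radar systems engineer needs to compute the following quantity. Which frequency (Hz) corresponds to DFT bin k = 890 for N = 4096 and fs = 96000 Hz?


Frequency of DFT bin k:
f_k = k * fs / N
    = 890 * 96000 / 4096
    = 85440000 / 4096
    = 20859.375 Hz

20859.375 Hz


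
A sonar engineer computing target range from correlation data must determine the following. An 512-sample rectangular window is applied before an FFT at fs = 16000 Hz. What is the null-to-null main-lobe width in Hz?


Main lobe width for a rectangular window:
Width = 2 * fs / N
      = 2 * 16000 / 512
      = 32000 / 512
      = 62.5 Hz

62.5 Hz


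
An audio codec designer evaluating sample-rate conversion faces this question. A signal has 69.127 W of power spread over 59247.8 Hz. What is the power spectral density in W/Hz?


Power spectral density:
PSD = P / BW
    = 69.127 / 59247.8
    = 0.00116674 W/Hz

0.00116674 W/Hz


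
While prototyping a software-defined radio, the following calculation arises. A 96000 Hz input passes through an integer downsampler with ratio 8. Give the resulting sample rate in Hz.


Decimation reduces the sample rate:
fs_out = fs_in / M
       = 96000 / 8
       = 12000.0 Hz

12000.0 Hz


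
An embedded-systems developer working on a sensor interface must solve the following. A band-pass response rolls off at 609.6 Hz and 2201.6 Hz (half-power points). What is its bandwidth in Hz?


Bandwidth is the difference of -3dB frequencies:
BW = f_high - f_low
   = 2201.6 - 609.6
   = 1592.0 Hz

1592.0 Hz


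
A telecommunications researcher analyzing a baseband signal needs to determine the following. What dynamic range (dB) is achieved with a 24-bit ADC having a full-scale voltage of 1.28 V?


Dynamic range from full-scale to LSB:
V_min = V_max / 2^bits = 1.28 / 2^24
DR = 20 * log10(V_max / V_min)
   = 20 * log10(2^24)
   = 20 * 24 * log10(2)
   = 144.49 dB

144.49 dB


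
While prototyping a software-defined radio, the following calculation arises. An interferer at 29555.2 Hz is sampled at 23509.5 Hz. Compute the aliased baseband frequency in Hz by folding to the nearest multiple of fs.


Compute the nearest integer multiple of fs to the signal:
n = round(29555.2 / 23509.5) = 1
f_alias = |29555.2 - 1 * 23509.5|
        = |29555.2 - 23509.5|
        = 6045.7 Hz

6045.7


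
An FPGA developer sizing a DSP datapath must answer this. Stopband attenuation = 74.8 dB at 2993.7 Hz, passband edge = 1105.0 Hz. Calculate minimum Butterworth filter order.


Butterworth filter order formula:
n = log10(10^(A/10) - 1) / (2 * log10(f_stop/f_pass))
10^(74.8/10) - 1 = 30199516.204
f_stop/f_pass = 2993.7 / 1105.0 = 2.7092
n = 8.6405 -> ceil = 9

9


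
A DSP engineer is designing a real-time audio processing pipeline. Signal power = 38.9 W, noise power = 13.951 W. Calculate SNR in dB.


SNR in decibels:
SNR = 10 * log10(Ps / Pn)
    = 10 * log10(38.9 / 13.951)
    = 10 * log10(2.7883)
    = 10 * 0.4453
    = 4.45 dB

4.45 dB


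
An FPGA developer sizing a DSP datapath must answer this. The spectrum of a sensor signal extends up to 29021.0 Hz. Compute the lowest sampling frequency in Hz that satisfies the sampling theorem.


The Nyquist rate is twice the maximum frequency component.
fs_min = 2 * fmax
      = 2 * 29021.0
      = 58042.0 Hz

58042.0


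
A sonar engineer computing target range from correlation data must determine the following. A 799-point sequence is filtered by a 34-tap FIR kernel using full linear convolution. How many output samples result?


Linear convolution output length:
L = N + M - 1
  = 799 + 34 - 1
  = 832 samples

832


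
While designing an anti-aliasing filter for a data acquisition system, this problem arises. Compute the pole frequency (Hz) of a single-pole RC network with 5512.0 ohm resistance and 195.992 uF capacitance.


Cutoff frequency of a first-order RC filter:
fc = 1 / (2 * pi * R * C)
C = 195.992 uF = 0.000195992 F
fc = 1 / (2 * pi * 5512.0 * 0.000195992)
   = 1 / 6.7877747496428
   = 0.147324 Hz

0.147324 Hz


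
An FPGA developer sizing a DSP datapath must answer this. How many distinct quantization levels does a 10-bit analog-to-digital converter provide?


Number of quantization levels = 2^N
= 2^10
= 1024

1024


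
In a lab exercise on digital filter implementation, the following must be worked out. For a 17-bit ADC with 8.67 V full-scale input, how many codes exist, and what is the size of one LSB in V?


Step 1 — number of quantization levels:
L = 2^N = 2^17 = 131072

Step 2 — LSB step size:
delta = Vfs / L
      = 8.67 / 131072
      = 6.615e-05 V

Levels = 131072; step size = 6.615e-05 V


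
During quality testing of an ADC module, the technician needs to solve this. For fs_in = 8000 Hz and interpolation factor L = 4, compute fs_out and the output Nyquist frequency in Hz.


Step 1 — output sample rate after interpolation by L:
fs_out = L * fs_in = 4 * 8000 = 32000 Hz

Step 2 — Nyquist frequency of the output stream:
f_Nyq = fs_out / 2 = 32000 / 2 = 16000.0 Hz

fs_out = 32000 Hz; f_Nyquist = 16000.0 Hz


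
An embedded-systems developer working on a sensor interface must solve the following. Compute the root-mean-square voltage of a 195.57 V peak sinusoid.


RMS voltage for a sinusoidal waveform:
V_rms = V_peak / sqrt(2)
      = 195.57 / 1.414214
      = 138.289 V

138.289 V


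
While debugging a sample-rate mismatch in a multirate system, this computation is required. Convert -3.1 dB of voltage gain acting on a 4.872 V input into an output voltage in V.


Output voltage from dB gain:
V_out = V_in * 10^(gain_dB / 20)
      = 4.872 * 10^(-3.1 / 20)
      = 4.872 * 0.699842
      = 3.4096 V

3.4096 V


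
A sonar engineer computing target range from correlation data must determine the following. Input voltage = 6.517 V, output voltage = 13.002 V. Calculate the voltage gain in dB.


Voltage gain in dB:
G = 20 * log10(Vout / Vin)
  = 20 * log10(13.002 / 6.517)
  = 20 * log10(1.99509)
  = 20 * 0.299962
  = 6.0 dB

6.0 dB


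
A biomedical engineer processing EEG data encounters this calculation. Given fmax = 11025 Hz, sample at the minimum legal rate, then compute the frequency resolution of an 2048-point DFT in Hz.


Step 1 — Nyquist sampling rate:
fs = 2 * fmax = 2 * 11025 = 22050 Hz

Step 2 — DFT bin spacing:
df = fs / N = 22050 / 2048 = 10.7666 Hz

10.7666 Hz


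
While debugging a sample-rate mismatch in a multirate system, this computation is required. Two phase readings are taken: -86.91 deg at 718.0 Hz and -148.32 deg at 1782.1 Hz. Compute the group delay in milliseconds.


Group delay from phase difference:
tau = -d(phi)/d(omega)
d(phi) = -61.41 deg = -1.071807 rad
d(omega) = 2*pi*(1782.1 - 718.0) = 6685.9375 rad/s
tau = -(-1.071807) / 6685.9375
    = 0.1603 ms

0.1603 ms


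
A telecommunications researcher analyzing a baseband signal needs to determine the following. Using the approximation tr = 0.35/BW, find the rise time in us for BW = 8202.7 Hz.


Rise time from bandwidth relationship:
tr = 0.35 / BW
   = 0.35 / 8202.7
   = 4.266887732e-05 s
   = 42.6689 us

42.6689 us


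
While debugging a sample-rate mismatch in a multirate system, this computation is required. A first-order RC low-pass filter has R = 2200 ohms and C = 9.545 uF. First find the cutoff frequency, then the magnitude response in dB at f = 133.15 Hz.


Step 1 — cutoff frequency:
fc = 1 / (2*pi*R*C)
C = 9.545 uF = 9.545e-06 F
fc = 1 / (2*pi*2200*9.545e-06)
   = 7.57917 Hz

Step 2 — magnitude at f = 133.15 Hz:
|H(f)| = 1 / sqrt(1 + (f/fc)^2)
f/fc = 133.15 / 7.57917 = 17.567887
|H| = 1 / sqrt(1 + 308.630654) = 0.05683
|H|_dB = 20*log10(0.05683) = -24.91 dB

fc = 7.57917 Hz; |H(133.15 Hz)| = -24.91 dB


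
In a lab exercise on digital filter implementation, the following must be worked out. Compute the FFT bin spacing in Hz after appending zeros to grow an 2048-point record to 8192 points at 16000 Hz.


Frequency resolution after zero-padding:
N_padded = 2048 * 4 = 8192
df = fs / N_padded
   = 16000 / 8192
   = 1.9531 Hz

1.9531 Hz


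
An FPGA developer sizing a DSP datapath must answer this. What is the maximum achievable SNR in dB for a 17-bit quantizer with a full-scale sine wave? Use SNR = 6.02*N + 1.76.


Theoretical SNR for a full-scale sinusoid:
SNR = 6.02 * N + 1.76
    = 6.02 * 17 + 1.76
    = 102.34 + 1.76
    = 104.1 dB

104.1 dB


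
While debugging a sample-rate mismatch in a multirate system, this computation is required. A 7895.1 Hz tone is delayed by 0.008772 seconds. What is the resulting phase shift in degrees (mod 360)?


Phase shift from frequency and time delay:
phi = 360 * f * t_delay
    = 360 * 7895.1 * 0.008772
    = 24932.09 degrees
    mod 360 = 92.09 degrees

92.09 degrees


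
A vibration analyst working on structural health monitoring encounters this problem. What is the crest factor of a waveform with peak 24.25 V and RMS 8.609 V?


Crest factor is the ratio of peak to RMS:
CF = V_peak / V_rms
   = 24.25 / 8.609
   = 2.8168

2.8168


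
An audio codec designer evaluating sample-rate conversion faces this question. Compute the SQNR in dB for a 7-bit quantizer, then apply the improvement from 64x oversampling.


Step 1 — baseline SQNR at Nyquist:
SQNR_base = 6.02*N + 1.76
          = 6.02*7 + 1.76
          = 43.9 dB

Step 2 — oversampling processing gain:
G = 10*log10(OSR) = 10*log10(64) = 18.06 dB

Step 3 — total:
SQNR_total = 43.9 + 18.06 = 61.96 dB

Base SQNR = 43.9 dB; oversampled SQNR = 61.96 dB


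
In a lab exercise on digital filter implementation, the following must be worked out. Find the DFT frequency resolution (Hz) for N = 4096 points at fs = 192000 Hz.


DFT frequency resolution:
df = fs / N
   = 192000 / 4096
   = 46.875 Hz

46.875 Hz


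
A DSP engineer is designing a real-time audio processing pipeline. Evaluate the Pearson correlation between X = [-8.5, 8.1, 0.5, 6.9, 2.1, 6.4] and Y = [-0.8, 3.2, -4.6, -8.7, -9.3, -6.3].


Pearson correlation coefficient (population):
r = cov(X,Y) / (std(X) * std(Y))
Mean X = 2.5833, Mean Y = -4.4167
Cov(X,Y) = -3.500278
Std(X) = 5.642817, Std(Y) = 4.413395
r = -0.1406

-0.1406


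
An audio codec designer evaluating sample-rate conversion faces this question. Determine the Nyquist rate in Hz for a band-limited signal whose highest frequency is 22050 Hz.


The Nyquist rate is twice the maximum frequency component.
fs_min = 2 * fmax
      = 2 * 22050
      = 44100 Hz

44100


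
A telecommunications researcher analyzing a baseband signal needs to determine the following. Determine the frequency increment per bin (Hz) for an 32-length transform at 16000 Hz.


DFT frequency resolution:
df = fs / N
   = 16000 / 32
   = 500.0 Hz

500.0 Hz


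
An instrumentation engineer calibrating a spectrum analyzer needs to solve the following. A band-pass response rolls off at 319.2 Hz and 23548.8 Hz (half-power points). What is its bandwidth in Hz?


Bandwidth is the difference of -3dB frequencies:
BW = f_high - f_low
   = 23548.8 - 319.2
   = 23229.6 Hz

23229.6 Hz


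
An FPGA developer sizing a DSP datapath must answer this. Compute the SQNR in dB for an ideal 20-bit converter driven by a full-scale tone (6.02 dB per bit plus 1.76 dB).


Theoretical SNR for a full-scale sinusoid:
SNR = 6.02 * N + 1.76
    = 6.02 * 20 + 1.76
    = 120.4 + 1.76
    = 122.16 dB

122.16 dB


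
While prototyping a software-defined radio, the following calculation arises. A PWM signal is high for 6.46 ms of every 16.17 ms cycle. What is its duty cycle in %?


Duty cycle as a percentage:
DC = (t_on / T) * 100
   = (6.46 / 16.17) * 100
   = 0.399505 * 100
   = 39.95 %

39.95 %


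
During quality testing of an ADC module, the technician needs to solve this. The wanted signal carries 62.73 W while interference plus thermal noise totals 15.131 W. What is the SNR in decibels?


SNR in decibels:
SNR = 10 * log10(Ps / Pn)
    = 10 * log10(62.73 / 15.131)
    = 10 * log10(4.1458)
    = 10 * 0.6176
    = 6.18 dB

6.18 dB


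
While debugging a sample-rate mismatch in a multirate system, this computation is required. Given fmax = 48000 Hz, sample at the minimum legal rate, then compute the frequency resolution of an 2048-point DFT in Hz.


Step 1 — Nyquist sampling rate:
fs = 2 * fmax = 2 * 48000 = 96000 Hz

Step 2 — DFT bin spacing:
df = fs / N = 96000 / 2048 = 46.875 Hz

46.875 Hz


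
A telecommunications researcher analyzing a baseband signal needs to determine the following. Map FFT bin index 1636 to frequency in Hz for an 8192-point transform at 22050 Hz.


Frequency of DFT bin k:
f_k = k * fs / N
    = 1636 * 22050 / 8192
    = 36073800 / 8192
    = 4403.54 Hz

4403.54 Hz


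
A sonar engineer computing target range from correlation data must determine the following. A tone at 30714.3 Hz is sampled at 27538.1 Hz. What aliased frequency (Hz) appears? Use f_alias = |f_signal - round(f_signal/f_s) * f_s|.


Compute the nearest integer multiple of fs to the signal:
n = round(30714.3 / 27538.1) = 1
f_alias = |30714.3 - 1 * 27538.1|
        = |30714.3 - 27538.1|
        = 3176.2 Hz

3176.2


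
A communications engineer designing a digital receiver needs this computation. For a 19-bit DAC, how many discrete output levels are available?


Number of quantization levels = 2^N
= 2^19
= 524288

524288


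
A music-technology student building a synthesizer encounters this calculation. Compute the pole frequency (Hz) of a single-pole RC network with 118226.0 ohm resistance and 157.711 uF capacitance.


Cutoff frequency of a first-order RC filter:
fc = 1 / (2 * pi * R * C)
C = 157.711 uF = 0.000157711 F
fc = 1 / (2 * pi * 118226.0 * 0.000157711)
   = 1 / 117.15338728269
   = 0.008536 Hz

0.008536 Hz


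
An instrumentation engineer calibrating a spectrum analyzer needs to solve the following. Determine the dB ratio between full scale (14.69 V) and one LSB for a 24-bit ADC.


Dynamic range from full-scale to LSB:
V_min = V_max / 2^bits = 14.69 / 2^24
DR = 20 * log10(V_max / V_min)
   = 20 * log10(2^24)
   = 20 * 24 * log10(2)
   = 144.49 dB

144.49 dB


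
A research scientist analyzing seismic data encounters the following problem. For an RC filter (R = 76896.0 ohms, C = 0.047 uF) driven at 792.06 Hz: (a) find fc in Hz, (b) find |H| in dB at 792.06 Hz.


Step 1 — cutoff frequency:
fc = 1 / (2*pi*R*C)
C = 0.047 uF = 4.7e-08 F
fc = 1 / (2*pi*76896.0*4.7e-08)
   = 44.0371 Hz

Step 2 — magnitude at f = 792.06 Hz:
|H(f)| = 1 / sqrt(1 + (f/fc)^2)
f/fc = 792.06 / 44.0371 = 17.986198
|H| = 1 / sqrt(1 + 323.503318) = 0.0555125
|H|_dB = 20*log10(0.0555125) = -25.11 dB

fc = 44.0371 Hz; |H(792.06 Hz)| = -25.11 dB


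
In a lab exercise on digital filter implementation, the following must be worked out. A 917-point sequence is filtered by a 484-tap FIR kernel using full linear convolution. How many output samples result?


Linear convolution output length:
L = N + M - 1
  = 917 + 484 - 1
  = 1400 samples

1400


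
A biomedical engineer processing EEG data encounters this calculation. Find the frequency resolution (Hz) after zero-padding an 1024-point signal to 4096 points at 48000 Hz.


Frequency resolution after zero-padding:
N_padded = 1024 * 4 = 4096
df = fs / N_padded
   = 48000 / 4096
   = 11.7188 Hz

11.7188 Hz


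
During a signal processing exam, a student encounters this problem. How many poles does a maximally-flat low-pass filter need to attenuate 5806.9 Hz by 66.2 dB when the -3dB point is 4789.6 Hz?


Butterworth filter order formula:
n = log10(10^(A/10) - 1) / (2 * log10(f_stop/f_pass))
10^(66.2/10) - 1 = 4168692.8347
f_stop/f_pass = 5806.9 / 4789.6 = 1.2124
n = 39.572 -> ceil = 40

40


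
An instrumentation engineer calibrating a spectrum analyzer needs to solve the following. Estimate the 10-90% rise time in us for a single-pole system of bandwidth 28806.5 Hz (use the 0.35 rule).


Rise time from bandwidth relationship:
tr = 0.35 / BW
   = 0.35 / 28806.5
   = 1.215003558e-05 s
   = 12.15 us

12.15 us


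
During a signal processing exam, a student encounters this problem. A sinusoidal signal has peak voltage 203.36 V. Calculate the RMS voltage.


RMS voltage for a sinusoidal waveform:
V_rms = V_peak / sqrt(2)
      = 203.36 / 1.414214
      = 143.797 V

143.797 V


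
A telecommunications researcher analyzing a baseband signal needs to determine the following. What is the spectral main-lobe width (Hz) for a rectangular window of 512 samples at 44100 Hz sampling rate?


Main lobe width for a rectangular window:
Width = 2 * fs / N
      = 2 * 44100 / 512
      = 88200 / 512
      = 172.266 Hz

172.266 Hz


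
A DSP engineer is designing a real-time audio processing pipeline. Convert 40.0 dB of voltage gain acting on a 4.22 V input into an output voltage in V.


Output voltage from dB gain:
V_out = V_in * 10^(gain_dB / 20)
      = 4.22 * 10^(40.0 / 20)
      = 4.22 * 100.0
      = 422.0 V

422.0 V


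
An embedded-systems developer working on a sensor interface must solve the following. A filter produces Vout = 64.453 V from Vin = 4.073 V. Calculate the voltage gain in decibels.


Voltage gain in dB:
G = 20 * log10(Vout / Vin)
  = 20 * log10(64.453 / 4.073)
  = 20 * log10(15.824454)
  = 20 * 1.199329
  = 23.99 dB

23.99 dB


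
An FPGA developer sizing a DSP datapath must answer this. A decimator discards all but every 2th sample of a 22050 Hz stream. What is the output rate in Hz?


Decimation reduces the sample rate:
fs_out = fs_in / M
       = 22050 / 2
       = 11025.0 Hz

11025.0 Hz


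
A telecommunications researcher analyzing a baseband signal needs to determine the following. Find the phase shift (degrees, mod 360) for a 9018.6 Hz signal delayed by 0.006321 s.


Phase shift from frequency and time delay:
phi = 360 * f * t_delay
    = 360 * 9018.6 * 0.006321
    = 20522.37 degrees
    mod 360 = 2.37 degrees

2.37 degrees


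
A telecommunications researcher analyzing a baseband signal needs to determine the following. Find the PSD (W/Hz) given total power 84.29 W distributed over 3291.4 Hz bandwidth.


Power spectral density:
PSD = P / BW
    = 84.29 / 3291.4
    = 0.02560916 W/Hz

0.02560916 W/Hz


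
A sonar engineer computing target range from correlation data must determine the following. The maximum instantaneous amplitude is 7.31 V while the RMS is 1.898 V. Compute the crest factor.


Crest factor is the ratio of peak to RMS:
CF = V_peak / V_rms
   = 7.31 / 1.898
   = 3.8514

3.8514


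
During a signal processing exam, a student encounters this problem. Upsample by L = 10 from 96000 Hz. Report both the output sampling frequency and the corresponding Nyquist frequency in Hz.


Step 1 — output sample rate after interpolation by L:
fs_out = L * fs_in = 10 * 96000 = 960000 Hz

Step 2 — Nyquist frequency of the output stream:
f_Nyq = fs_out / 2 = 960000 / 2 = 480000.0 Hz

fs_out = 960000 Hz; f_Nyquist = 480000.0 Hz


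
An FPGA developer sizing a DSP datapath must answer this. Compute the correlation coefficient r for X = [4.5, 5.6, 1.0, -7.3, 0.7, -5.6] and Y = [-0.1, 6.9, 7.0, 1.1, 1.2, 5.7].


Pearson correlation coefficient (population):
r = cov(X,Y) / (std(X) * std(Y))
Mean X = -0.1833, Mean Y = 3.6333
Cov(X,Y) = 1.679444
Std(X) = 4.787977, Std(Y) = 2.959542
r = 0.1185

0.1185


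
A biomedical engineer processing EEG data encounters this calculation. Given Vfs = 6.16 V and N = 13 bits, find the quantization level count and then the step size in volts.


Step 1 — number of quantization levels:
L = 2^N = 2^13 = 8192

Step 2 — LSB step size:
delta = Vfs / L
      = 6.16 / 8192
      = 0.00075195 V

Levels = 8192; step size = 0.00075195 V


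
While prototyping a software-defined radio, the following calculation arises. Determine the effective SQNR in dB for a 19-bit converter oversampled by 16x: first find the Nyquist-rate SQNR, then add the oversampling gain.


Step 1 — baseline SQNR at Nyquist:
SQNR_base = 6.02*N + 1.76
          = 6.02*19 + 1.76
          = 116.14 dB

Step 2 — oversampling processing gain:
G = 10*log10(OSR) = 10*log10(16) = 12.04 dB

Step 3 — total:
SQNR_total = 116.14 + 12.04 = 128.18 dB

Base SQNR = 116.14 dB; oversampled SQNR = 128.18 dB


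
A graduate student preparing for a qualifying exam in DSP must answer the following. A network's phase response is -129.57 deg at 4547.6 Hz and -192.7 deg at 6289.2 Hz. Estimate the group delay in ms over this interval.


Group delay from phase difference:
tau = -d(phi)/d(omega)
d(phi) = -63.13 deg = -1.101826 rad
d(omega) = 2*pi*(6289.2 - 4547.6) = 10942.7955 rad/s
tau = -(-1.101826) / 10942.7955
    = 0.1007 ms

0.1007 ms


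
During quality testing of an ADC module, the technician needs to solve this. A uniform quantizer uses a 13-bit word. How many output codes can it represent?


Number of quantization levels = 2^N
= 2^13
= 8192

8192


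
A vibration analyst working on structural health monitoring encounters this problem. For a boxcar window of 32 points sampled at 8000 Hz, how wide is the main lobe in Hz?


Main lobe width for a rectangular window:
Width = 2 * fs / N
      = 2 * 8000 / 32
      = 16000 / 32
      = 500.0 Hz

500.0 Hz


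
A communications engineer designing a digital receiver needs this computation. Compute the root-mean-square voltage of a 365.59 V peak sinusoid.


RMS voltage for a sinusoidal waveform:
V_rms = V_peak / sqrt(2)
      = 365.59 / 1.414214
      = 258.511 V

258.511 V


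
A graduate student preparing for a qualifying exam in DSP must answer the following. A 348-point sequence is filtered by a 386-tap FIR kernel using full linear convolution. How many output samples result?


Linear convolution output length:
L = N + M - 1
  = 348 + 386 - 1
  = 733 samples

733


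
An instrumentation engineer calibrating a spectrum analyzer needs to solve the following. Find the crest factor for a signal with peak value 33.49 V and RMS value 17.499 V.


Crest factor is the ratio of peak to RMS:
CF = V_peak / V_rms
   = 33.49 / 17.499
   = 1.9138

1.9138


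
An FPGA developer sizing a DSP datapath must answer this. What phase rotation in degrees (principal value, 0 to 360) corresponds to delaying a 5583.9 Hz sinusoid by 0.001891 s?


Phase shift from frequency and time delay:
phi = 360 * f * t_delay
    = 360 * 5583.9 * 0.001891
    = 3801.3 degrees
    mod 360 = 201.3 degrees

201.3 degrees


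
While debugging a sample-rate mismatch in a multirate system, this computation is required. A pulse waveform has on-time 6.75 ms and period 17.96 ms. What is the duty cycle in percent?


Duty cycle as a percentage:
DC = (t_on / T) * 100
   = (6.75 / 17.96) * 100
   = 0.375835 * 100
   = 37.58 %

37.58 %


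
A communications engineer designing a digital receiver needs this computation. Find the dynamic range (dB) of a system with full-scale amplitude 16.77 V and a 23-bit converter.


Dynamic range from full-scale to LSB:
V_min = V_max / 2^bits = 16.77 / 2^23
DR = 20 * log10(V_max / V_min)
   = 20 * log10(2^23)
   = 20 * 23 * log10(2)
   = 138.47 dB

138.47 dB


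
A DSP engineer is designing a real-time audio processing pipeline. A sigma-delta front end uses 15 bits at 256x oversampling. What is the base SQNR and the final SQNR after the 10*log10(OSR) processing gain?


Step 1 — baseline SQNR at Nyquist:
SQNR_base = 6.02*N + 1.76
          = 6.02*15 + 1.76
          = 92.06 dB

Step 2 — oversampling processing gain:
G = 10*log10(OSR) = 10*log10(256) = 24.08 dB

Step 3 — total:
SQNR_total = 92.06 + 24.08 = 116.14 dB

Base SQNR = 92.06 dB; oversampled SQNR = 116.14 dB


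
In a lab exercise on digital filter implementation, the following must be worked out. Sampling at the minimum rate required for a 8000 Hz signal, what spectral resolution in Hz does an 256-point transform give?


Step 1 — Nyquist sampling rate:
fs = 2 * fmax = 2 * 8000 = 16000 Hz

Step 2 — DFT bin spacing:
df = fs / N = 16000 / 256 = 62.5 Hz

62.5 Hz


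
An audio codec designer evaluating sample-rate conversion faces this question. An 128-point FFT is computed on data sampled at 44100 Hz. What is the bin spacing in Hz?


DFT frequency resolution:
df = fs / N
   = 44100 / 128
   = 344.5312 Hz

344.5312 Hz


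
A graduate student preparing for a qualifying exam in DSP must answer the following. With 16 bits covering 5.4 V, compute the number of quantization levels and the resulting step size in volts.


Step 1 — number of quantization levels:
L = 2^N = 2^16 = 65536

Step 2 — LSB step size:
delta = Vfs / L
      = 5.4 / 65536
      = 8.24e-05 V

Levels = 65536; step size = 8.24e-05 V


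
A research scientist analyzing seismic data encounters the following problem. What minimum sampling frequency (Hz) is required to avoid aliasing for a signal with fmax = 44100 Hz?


The Nyquist rate is twice the maximum frequency component.
fs_min = 2 * fmax
      = 2 * 44100
      = 88200 Hz

88200


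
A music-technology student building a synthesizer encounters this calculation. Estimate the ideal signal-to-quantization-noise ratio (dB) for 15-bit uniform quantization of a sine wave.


Theoretical SNR for a full-scale sinusoid:
SNR = 6.02 * N + 1.76
    = 6.02 * 15 + 1.76
    = 90.3 + 1.76
    = 92.06 dB

92.06 dB


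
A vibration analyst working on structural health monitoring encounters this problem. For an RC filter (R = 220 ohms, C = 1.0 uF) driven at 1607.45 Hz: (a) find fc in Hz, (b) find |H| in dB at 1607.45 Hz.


Step 1 — cutoff frequency:
fc = 1 / (2*pi*R*C)
C = 1.0 uF = 1e-06 F
fc = 1 / (2*pi*220*1e-06)
   = 723.432 Hz

Step 2 — magnitude at f = 1607.45 Hz:
|H(f)| = 1 / sqrt(1 + (f/fc)^2)
f/fc = 1607.45 / 723.432 = 2.221978
|H| = 1 / sqrt(1 + 4.937186) = 0.4104022
|H|_dB = 20*log10(0.4104022) = -7.74 dB

fc = 723.432 Hz; |H(1607.45 Hz)| = -7.74 dB


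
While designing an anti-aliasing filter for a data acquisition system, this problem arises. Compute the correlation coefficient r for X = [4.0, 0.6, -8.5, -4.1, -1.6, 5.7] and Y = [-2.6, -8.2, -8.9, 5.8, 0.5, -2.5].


Pearson correlation coefficient (population):
r = cov(X,Y) / (std(X) * std(Y))
Mean X = -0.65, Mean Y = -2.65
Cov(X,Y) = 1.860833
Std(X) = 4.794702, Std(Y) = 5.020209
r = 0.0773

0.0773


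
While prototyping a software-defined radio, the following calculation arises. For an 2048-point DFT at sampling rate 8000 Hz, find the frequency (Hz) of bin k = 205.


Frequency of DFT bin k:
f_k = k * fs / N
    = 205 * 8000 / 2048
    = 1640000 / 2048
    = 800.781 Hz

800.781 Hz


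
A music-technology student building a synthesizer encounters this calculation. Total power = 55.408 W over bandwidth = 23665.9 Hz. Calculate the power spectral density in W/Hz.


Power spectral density:
PSD = P / BW
    = 55.408 / 23665.9
    = 0.00234126 W/Hz

0.00234126 W/Hz


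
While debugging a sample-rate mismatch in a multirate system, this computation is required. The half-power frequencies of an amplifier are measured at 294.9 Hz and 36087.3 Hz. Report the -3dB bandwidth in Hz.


Bandwidth is the difference of -3dB frequencies:
BW = f_high - f_low
   = 36087.3 - 294.9
   = 35792.4 Hz

35792.4 Hz


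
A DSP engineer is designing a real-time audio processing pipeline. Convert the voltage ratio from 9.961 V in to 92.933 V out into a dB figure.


Voltage gain in dB:
G = 20 * log10(Vout / Vin)
  = 20 * log10(92.933 / 9.961)
  = 20 * log10(9.329686)
  = 20 * 0.969867
  = 19.4 dB

19.4 dB


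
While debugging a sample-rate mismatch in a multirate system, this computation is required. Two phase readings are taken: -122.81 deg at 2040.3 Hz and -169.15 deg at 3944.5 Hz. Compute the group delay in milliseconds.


Group delay from phase difference:
tau = -d(phi)/d(omega)
d(phi) = -46.34 deg = -0.808786 rad
d(omega) = 2*pi*(3944.5 - 2040.3) = 11964.4415 rad/s
tau = -(-0.808786) / 11964.4415
    = 0.0676 ms

0.0676 ms


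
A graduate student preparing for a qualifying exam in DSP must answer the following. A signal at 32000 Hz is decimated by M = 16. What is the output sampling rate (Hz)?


Decimation reduces the sample rate:
fs_out = fs_in / M
       = 32000 / 16
       = 2000.0 Hz

2000.0 Hz


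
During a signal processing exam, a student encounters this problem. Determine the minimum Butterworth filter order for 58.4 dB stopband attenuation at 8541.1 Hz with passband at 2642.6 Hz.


Butterworth filter order formula:
n = log10(10^(A/10) - 1) / (2 * log10(f_stop/f_pass))
10^(58.4/10) - 1 = 691829.9709
f_stop/f_pass = 8541.1 / 2642.6 = 3.2321
n = 5.7313 -> ceil = 6

6


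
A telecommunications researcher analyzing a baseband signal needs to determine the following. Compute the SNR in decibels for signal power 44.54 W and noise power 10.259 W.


SNR in decibels:
SNR = 10 * log10(Ps / Pn)
    = 10 * log10(44.54 / 10.259)
    = 10 * log10(4.3416)
    = 10 * 0.6376
    = 6.38 dB

6.38 dB


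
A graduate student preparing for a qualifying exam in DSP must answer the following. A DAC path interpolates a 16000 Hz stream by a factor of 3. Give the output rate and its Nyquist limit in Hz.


Step 1 — output sample rate after interpolation by L:
fs_out = L * fs_in = 3 * 16000 = 48000 Hz

Step 2 — Nyquist frequency of the output stream:
f_Nyq = fs_out / 2 = 48000 / 2 = 24000.0 Hz

fs_out = 48000 Hz; f_Nyquist = 24000.0 Hz


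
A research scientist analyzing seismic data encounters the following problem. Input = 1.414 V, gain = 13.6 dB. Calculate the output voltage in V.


Output voltage from dB gain:
V_out = V_in * 10^(gain_dB / 20)
      = 1.414 * 10^(13.6 / 20)
      = 1.414 * 4.786301
      = 6.7678 V

6.7678 V


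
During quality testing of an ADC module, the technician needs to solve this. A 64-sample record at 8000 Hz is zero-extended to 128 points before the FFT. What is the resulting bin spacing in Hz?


Frequency resolution after zero-padding:
N_padded = 64 * 2 = 128
df = fs / N_padded
   = 8000 / 128
   = 62.5 Hz

62.5 Hz


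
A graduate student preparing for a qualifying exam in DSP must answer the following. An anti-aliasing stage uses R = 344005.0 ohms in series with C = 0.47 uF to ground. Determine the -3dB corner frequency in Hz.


Cutoff frequency of a first-order RC filter:
fc = 1 / (2 * pi * R * C)
C = 0.47 uF = 4.7e-07 F
fc = 1 / (2 * pi * 344005.0 * 4.7e-07)
   = 1 / 1.0158801659503
   = 0.984368 Hz

0.984368 Hz


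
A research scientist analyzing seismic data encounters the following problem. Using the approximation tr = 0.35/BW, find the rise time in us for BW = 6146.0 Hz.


Rise time from bandwidth relationship:
tr = 0.35 / BW
   = 0.35 / 6146.0
   = 5.69476082e-05 s
   = 56.9476 us

56.9476 us


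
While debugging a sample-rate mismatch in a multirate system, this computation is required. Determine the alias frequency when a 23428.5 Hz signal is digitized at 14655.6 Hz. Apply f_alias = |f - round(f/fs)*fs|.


Compute the nearest integer multiple of fs to the signal:
n = round(23428.5 / 14655.6) = 2
f_alias = |23428.5 - 2 * 14655.6|
        = |23428.5 - 29311.2|
        = 5882.7 Hz

5882.7


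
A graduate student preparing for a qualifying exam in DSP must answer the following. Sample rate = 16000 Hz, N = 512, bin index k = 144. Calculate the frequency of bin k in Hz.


Frequency of DFT bin k:
f_k = k * fs / N
    = 144 * 16000 / 512
    = 2304000 / 512
    = 4500.0 Hz

4500.0 Hz


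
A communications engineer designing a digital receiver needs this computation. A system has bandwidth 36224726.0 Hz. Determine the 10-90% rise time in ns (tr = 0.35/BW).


Rise time from bandwidth relationship:
tr = 0.35 / BW
   = 0.35 / 36224726.0
   = 9.66190883e-09 s
   = 9.6619 ns

9.6619 ns


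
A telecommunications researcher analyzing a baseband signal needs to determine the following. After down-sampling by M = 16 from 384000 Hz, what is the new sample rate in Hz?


Decimation reduces the sample rate:
fs_out = fs_in / M
       = 384000 / 16
       = 24000.0 Hz

24000.0 Hz


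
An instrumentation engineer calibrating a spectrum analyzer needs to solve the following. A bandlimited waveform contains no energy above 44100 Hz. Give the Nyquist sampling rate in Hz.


The Nyquist rate is twice the maximum frequency component.
fs_min = 2 * fmax
      = 2 * 44100
      = 88200 Hz

88200


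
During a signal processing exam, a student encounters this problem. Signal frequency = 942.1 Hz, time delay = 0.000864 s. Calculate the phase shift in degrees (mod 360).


Phase shift from frequency and time delay:
phi = 360 * f * t_delay
    = 360 * 942.1 * 0.000864
    = 293.03 degrees
    mod 360 = 293.03 degrees

293.03 degrees


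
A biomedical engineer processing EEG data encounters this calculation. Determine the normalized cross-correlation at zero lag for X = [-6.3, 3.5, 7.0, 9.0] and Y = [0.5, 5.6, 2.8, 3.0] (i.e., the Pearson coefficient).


Pearson correlation coefficient (population):
r = cov(X,Y) / (std(X) * std(Y))
Mean X = 3.3, Mean Y = 2.975
Cov(X,Y) = 5.945
Std(X) = 5.881751, Std(Y) = 1.806066
r = 0.5596

0.5596


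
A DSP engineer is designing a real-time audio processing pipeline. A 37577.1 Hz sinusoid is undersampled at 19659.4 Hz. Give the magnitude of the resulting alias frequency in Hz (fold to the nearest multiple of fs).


Compute the nearest integer multiple of fs to the signal:
n = round(37577.1 / 19659.4) = 2
f_alias = |37577.1 - 2 * 19659.4|
        = |37577.1 - 39318.8|
        = 1741.7 Hz

1741.7


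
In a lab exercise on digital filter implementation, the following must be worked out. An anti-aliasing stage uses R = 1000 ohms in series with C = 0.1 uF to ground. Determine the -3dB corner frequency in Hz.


Cutoff frequency of a first-order RC filter:
fc = 1 / (2 * pi * R * C)
C = 0.1 uF = 1e-07 F
fc = 1 / (2 * pi * 1000 * 1e-07)
   = 1 / 0.00062831853071796
   = 1591.549431 Hz

1591.549431 Hz


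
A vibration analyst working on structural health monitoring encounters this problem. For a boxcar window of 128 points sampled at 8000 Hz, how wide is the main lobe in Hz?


Main lobe width for a rectangular window:
Width = 2 * fs / N
      = 2 * 8000 / 128
      = 16000 / 128
      = 125.0 Hz

125.0 Hz


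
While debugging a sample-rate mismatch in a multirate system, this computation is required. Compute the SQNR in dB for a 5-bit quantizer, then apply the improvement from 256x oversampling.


Step 1 — baseline SQNR at Nyquist:
SQNR_base = 6.02*N + 1.76
          = 6.02*5 + 1.76
          = 31.86 dB

Step 2 — oversampling processing gain:
G = 10*log10(OSR) = 10*log10(256) = 24.08 dB

Step 3 — total:
SQNR_total = 31.86 + 24.08 = 55.94 dB

Base SQNR = 31.86 dB; oversampled SQNR = 55.94 dB


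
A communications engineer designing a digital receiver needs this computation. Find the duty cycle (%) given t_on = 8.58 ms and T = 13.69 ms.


Duty cycle as a percentage:
DC = (t_on / T) * 100
   = (8.58 / 13.69) * 100
   = 0.626735 * 100
   = 62.67 %

62.67 %
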